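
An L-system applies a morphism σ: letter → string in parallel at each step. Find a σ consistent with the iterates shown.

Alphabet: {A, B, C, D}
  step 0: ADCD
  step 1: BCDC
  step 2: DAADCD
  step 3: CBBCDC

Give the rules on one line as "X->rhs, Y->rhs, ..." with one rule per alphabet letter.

A->B, B->DAA, C->D, D->C

  step 2 ⇒ step 3: DAADCD ⇒ C·B·B·C·D·C
    A ↦ B
    C ↦ D
    D ↦ C
  step 1 ⇒ step 2: BCDC ⇒ DAA·D·C·D
    B ↦ DAA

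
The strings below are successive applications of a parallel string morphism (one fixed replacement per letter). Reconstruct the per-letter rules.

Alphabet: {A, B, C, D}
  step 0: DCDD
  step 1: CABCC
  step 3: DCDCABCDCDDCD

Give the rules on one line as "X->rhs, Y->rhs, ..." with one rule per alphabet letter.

A->DC, B->D, C->AB, D->C

  step 0 ⇒ step 1: DCDD ⇒ C·AB·C·C
    C ↦ AB
    D ↦ C
    A ↦ DC  (constrained at step 1)
    B ↦ D  (constrained at step 1)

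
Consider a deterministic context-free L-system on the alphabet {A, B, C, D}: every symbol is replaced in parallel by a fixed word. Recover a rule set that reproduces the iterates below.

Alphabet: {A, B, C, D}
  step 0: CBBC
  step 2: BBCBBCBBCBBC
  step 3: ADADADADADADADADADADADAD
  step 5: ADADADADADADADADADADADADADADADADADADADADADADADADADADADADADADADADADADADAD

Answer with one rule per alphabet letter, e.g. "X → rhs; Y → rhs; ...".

A->BB, B->AD, C->AD, D->C

  step 2 ⇒ step 3: BBCBBCBBCBBC ⇒ AD·AD·AD·AD·AD·AD·AD·AD·AD·AD·AD·AD
    B ↦ AD
    C ↦ AD
    A ↦ BB  (constrained at step 3)
    D ↦ C  (constrained at step 3)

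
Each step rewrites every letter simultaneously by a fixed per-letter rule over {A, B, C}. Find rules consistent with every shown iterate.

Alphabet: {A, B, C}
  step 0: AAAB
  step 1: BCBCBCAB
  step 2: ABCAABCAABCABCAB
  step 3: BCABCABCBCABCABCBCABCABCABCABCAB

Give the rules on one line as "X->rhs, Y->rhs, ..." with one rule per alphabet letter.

  step 2 ⇒ step 3: ABCAABCAABCABCAB ⇒ BC·AB·CA·BC·BC·AB·CA·BC·BC·AB·CA·BC·AB·CA·BC·AB
    A ↦ BC
    B ↦ AB
    C ↦ CA

A->BC, B->AB, C->CA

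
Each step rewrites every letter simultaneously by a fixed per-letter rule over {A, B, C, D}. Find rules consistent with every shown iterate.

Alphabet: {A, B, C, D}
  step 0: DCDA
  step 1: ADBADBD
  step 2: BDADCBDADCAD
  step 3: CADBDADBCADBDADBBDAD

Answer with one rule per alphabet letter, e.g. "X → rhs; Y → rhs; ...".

  step 2 ⇒ step 3: BDADCBDADCAD ⇒ C·AD·BD·AD·B·C·AD·BD·AD·B·BD·AD
    A ↦ BD
    B ↦ C
    C ↦ B
    D ↦ AD

A->BD, B->C, C->B, D->AD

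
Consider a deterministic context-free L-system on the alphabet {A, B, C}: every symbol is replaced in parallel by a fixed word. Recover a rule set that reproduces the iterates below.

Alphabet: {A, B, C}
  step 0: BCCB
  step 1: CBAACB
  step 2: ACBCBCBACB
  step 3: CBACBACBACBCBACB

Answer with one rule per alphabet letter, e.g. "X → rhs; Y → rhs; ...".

A->CB, B->CB, C->A

  step 2 ⇒ step 3: ACBCBCBACB ⇒ CB·A·CB·A·CB·A·CB·CB·A·CB
    A ↦ CB
    B ↦ CB
    C ↦ A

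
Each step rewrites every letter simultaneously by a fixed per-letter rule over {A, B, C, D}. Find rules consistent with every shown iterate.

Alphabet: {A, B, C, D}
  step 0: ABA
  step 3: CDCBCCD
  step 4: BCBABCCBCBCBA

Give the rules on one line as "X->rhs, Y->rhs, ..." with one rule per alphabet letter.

A->D, B->C, C->BC, D->BA

  step 3 ⇒ step 4: CDCBCCD ⇒ BC·BA·BC·C·BC·BC·BA
    B ↦ C
    C ↦ BC
    D ↦ BA
    A ↦ D  (constrained at step 0)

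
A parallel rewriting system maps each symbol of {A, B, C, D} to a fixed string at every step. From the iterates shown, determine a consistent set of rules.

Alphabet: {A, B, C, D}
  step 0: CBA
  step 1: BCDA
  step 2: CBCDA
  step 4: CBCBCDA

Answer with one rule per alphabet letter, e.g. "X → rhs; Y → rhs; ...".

  step 1 ⇒ step 2: BCDA ⇒ C·B·C·DA
    A ↦ DA
    B ↦ C
    C ↦ B
    D ↦ C

A->DA, B->C, C->B, D->C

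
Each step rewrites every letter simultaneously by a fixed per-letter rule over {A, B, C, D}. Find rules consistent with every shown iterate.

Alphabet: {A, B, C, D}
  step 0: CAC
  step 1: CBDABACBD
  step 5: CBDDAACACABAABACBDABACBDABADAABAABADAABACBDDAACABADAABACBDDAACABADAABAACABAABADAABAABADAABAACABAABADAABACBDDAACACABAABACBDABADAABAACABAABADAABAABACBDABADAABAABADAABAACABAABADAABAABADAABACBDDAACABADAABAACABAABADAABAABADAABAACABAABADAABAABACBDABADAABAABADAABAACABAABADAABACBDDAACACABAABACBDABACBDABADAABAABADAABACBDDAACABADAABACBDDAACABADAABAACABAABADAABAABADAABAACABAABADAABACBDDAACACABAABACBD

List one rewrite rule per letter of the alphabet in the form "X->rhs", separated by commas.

  step 0 ⇒ step 1: CAC ⇒ CBD·ABA·CBD
    A ↦ ABA
    C ↦ CBD
    B ↦ DA  (constrained at step 1)
    D ↦ AC  (constrained at step 1)

A->ABA, B->DA, C->CBD, D->AC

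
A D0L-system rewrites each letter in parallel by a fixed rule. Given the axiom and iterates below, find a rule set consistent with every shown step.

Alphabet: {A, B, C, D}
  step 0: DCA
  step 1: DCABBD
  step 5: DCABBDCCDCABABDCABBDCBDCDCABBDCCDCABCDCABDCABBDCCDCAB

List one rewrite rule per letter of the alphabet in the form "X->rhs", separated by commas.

  step 0 ⇒ step 1: DCA ⇒ DC·AB·BD
    A ↦ BD
    C ↦ AB
    D ↦ DC
    B ↦ C  (constrained at step 1)

A->BD, B->C, C->AB, D->DC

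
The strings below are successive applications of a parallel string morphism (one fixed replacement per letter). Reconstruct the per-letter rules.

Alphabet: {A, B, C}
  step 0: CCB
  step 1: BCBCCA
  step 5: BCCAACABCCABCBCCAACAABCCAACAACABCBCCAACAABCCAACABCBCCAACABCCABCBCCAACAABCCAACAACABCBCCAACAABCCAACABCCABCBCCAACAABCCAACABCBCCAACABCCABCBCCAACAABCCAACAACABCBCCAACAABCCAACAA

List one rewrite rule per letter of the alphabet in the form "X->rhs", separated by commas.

A->CAA, B->CA, C->BC

  step 0 ⇒ step 1: CCB ⇒ BC·BC·CA
    B ↦ CA
    C ↦ BC
    A ↦ CAA  (constrained at step 1)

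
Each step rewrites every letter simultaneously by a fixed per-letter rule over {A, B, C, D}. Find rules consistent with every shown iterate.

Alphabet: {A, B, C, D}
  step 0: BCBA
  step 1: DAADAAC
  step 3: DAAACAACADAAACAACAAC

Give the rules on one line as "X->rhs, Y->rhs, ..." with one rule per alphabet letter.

  step 0 ⇒ step 1: BCBA ⇒ DA·A·DA·AC
    A ↦ AC
    B ↦ DA
    C ↦ A
    D ↦ BC  (constrained at step 1)

A->AC, B->DA, C->A, D->BC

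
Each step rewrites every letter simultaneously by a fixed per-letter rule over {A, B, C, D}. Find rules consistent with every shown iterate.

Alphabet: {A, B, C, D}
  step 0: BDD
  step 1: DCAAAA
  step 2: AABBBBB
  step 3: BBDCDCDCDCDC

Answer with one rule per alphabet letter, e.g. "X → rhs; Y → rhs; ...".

A->B, B->DC, C->B, D->AA

  step 2 ⇒ step 3: AABBBBB ⇒ B·B·DC·DC·DC·DC·DC
    A ↦ B
    B ↦ DC
  step 1 ⇒ step 2: DCAAAA ⇒ AA·B·B·B·B·B
    C ↦ B
  step 0 ⇒ step 1: BDD ⇒ DC·AA·AA
    D ↦ AA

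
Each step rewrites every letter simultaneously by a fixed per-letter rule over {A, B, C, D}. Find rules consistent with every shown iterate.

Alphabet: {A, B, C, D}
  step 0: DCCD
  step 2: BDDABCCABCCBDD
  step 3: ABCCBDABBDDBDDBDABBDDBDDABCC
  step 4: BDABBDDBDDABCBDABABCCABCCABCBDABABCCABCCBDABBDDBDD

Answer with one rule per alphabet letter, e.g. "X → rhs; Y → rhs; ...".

A->BD, B->AB, C->BDD, D->C

  step 3 ⇒ step 4: ABCCBDABBDDBDDBDABBDDBDDABCC ⇒ BD·AB·BDD·BDD·AB·C·BD·AB·AB·C·C·AB·C·C·AB·C·BD·AB·AB·C·C·AB·C·C·BD·AB·BDD·BDD
    A ↦ BD
    B ↦ AB
    C ↦ BDD
    D ↦ C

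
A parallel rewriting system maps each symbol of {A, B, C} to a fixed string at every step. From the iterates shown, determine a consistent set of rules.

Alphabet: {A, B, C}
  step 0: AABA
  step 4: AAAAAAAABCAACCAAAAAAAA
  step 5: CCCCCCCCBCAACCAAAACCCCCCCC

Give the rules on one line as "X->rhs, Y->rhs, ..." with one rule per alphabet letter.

A->C, B->BC, C->AA

  step 4 ⇒ step 5: AAAAAAAABCAACCAAAAAAAA ⇒ C·C·C·C·C·C·C·C·BC·AA·C·C·AA·AA·C·C·C·C·C·C·C·C
    A ↦ C
    B ↦ BC
    C ↦ AA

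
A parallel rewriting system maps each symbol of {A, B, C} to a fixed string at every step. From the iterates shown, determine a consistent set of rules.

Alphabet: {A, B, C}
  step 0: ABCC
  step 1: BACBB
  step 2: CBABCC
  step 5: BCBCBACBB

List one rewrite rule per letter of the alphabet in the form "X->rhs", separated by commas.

A->BA, B->C, C->B

  step 1 ⇒ step 2: BACBB ⇒ C·BA·B·C·C
    A ↦ BA
    B ↦ C
    C ↦ B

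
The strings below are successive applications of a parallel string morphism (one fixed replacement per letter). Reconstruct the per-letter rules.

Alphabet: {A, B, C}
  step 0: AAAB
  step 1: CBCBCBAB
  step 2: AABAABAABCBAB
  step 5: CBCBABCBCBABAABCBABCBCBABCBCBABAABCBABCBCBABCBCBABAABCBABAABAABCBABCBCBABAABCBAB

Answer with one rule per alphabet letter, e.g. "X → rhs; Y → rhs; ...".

  step 1 ⇒ step 2: CBCBCBAB ⇒ A·AB·A·AB·A·AB·CB·AB
    A ↦ CB
    B ↦ AB
    C ↦ A

A->CB, B->AB, C->A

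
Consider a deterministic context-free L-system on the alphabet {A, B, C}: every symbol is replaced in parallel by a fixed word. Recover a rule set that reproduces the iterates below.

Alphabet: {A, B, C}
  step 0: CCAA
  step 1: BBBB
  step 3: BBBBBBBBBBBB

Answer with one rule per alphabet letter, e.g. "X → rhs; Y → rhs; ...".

A->B, B->ACA, C->B

  step 0 ⇒ step 1: CCAA ⇒ B·B·B·B
    A ↦ B
    C ↦ B
    B ↦ ACA  (constrained at step 1)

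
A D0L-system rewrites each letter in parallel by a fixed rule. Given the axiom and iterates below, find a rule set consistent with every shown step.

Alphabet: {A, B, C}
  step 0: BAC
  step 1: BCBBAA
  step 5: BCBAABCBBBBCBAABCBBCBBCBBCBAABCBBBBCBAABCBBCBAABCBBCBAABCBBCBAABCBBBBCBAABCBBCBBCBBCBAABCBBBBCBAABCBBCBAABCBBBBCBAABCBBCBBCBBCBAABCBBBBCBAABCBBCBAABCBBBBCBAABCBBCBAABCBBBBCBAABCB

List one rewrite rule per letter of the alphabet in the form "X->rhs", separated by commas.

A->B, B->BCB, C->AA

  step 0 ⇒ step 1: BAC ⇒ BCB·B·AA
    A ↦ B
    B ↦ BCB
    C ↦ AA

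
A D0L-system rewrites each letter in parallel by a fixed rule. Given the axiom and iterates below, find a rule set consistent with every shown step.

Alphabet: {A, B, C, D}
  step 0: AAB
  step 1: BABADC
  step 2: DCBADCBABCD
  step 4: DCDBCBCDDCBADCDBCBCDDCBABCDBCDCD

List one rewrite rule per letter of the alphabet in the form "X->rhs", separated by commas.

  step 1 ⇒ step 2: BABADC ⇒ DC·BA·DC·BA·BC·D
    A ↦ BA
    B ↦ DC
    C ↦ D
    D ↦ BC

A->BA, B->DC, C->D, D->BC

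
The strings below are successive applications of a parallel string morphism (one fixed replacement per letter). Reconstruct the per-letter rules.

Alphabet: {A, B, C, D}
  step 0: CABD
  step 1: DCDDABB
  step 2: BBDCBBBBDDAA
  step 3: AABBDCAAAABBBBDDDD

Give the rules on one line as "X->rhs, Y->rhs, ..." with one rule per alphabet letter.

A->DD, B->A, C->DC, D->BB

  step 2 ⇒ step 3: BBDCBBBBDDAA ⇒ A·A·BB·DC·A·A·A·A·BB·BB·DD·DD
    A ↦ DD
    B ↦ A
    C ↦ DC
    D ↦ BB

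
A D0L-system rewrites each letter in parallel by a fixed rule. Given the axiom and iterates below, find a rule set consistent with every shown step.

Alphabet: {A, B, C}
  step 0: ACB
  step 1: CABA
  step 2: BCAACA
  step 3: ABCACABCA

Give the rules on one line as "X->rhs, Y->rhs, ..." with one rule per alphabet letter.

  step 2 ⇒ step 3: BCAACA ⇒ A·B·CA·CA·B·CA
    A ↦ CA
    B ↦ A
    C ↦ B

A->CA, B->A, C->B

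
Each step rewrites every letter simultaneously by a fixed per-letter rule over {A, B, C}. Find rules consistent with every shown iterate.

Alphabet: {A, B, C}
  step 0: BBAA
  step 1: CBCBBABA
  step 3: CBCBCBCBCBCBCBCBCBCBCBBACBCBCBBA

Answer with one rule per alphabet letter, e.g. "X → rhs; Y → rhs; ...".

A->BA, B->CB, C->CB

  step 0 ⇒ step 1: BBAA ⇒ CB·CB·BA·BA
    A ↦ BA
    B ↦ CB
    C ↦ CB  (constrained at step 1)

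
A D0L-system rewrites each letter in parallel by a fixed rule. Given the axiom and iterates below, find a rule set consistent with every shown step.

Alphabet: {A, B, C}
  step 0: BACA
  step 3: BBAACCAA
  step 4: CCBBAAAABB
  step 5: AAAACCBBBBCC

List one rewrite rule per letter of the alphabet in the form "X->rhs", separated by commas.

A->B, B->C, C->AA

  step 4 ⇒ step 5: CCBBAAAABB ⇒ AA·AA·C·C·B·B·B·B·C·C
    A ↦ B
    B ↦ C
    C ↦ AA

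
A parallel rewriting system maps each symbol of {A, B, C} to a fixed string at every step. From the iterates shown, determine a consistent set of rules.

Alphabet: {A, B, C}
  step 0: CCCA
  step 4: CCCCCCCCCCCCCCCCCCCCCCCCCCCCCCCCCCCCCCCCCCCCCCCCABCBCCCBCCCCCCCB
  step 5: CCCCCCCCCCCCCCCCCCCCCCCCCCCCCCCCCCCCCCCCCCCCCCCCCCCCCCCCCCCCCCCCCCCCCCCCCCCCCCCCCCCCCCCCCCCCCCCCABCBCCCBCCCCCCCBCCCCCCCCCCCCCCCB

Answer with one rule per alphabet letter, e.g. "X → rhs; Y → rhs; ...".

A->AB, B->CB, C->CC

  step 4 ⇒ step 5: CCCCCCCCCCCCCCCCCCCCCCCCCCCCCCCCCCCCCCCCCCCCCCCCABCBCCCBCCCCCCCB ⇒ CC·CC·CC·CC·CC·CC·CC·CC·CC·CC·CC·CC·CC·CC·CC·CC·CC·CC·CC·CC·CC·CC·CC·CC·CC·CC·CC·CC·CC·CC·CC·CC·CC·CC·CC·CC·CC·CC·CC·CC·CC·CC·CC·CC·CC·CC·CC·CC·AB·CB·CC·CB·CC·CC·CC·CB·CC·CC·CC·CC·CC·CC·CC·CB
    A ↦ AB
    B ↦ CB
    C ↦ CC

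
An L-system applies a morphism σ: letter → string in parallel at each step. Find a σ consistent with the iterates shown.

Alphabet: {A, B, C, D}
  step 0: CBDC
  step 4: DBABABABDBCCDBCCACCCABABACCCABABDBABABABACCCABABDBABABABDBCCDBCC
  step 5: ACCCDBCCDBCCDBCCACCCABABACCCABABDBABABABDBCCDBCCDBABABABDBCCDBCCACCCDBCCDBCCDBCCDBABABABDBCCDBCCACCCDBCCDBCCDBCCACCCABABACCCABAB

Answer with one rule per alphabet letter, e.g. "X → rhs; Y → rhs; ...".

A->DB, B->CC, C->AB, D->AC

  step 4 ⇒ step 5: DBABABABDBCCDBCCACCCABABACCCABABDBABABABACCCABABDBABABABDBCCDBCC ⇒ AC·CC·DB·CC·DB·CC·DB·CC·AC·CC·AB·AB·AC·CC·AB·AB·DB·AB·AB·AB·DB·CC·DB·CC·DB·AB·AB·AB·DB·CC·DB·CC·AC·CC·DB·CC·DB·CC·DB·CC·DB·AB·AB·AB·DB·CC·DB·CC·AC·CC·DB·CC·DB·CC·DB·CC·AC·CC·AB·AB·AC·CC·AB·AB
    A ↦ DB
    B ↦ CC
    C ↦ AB
    D ↦ AC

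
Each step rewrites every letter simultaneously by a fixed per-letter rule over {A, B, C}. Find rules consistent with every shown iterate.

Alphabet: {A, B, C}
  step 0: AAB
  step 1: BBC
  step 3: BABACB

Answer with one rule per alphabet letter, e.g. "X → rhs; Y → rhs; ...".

  step 0 ⇒ step 1: AAB ⇒ B·B·C
    A ↦ B
    B ↦ C
    C ↦ BA  (constrained at step 1)

A->B, B->C, C->BA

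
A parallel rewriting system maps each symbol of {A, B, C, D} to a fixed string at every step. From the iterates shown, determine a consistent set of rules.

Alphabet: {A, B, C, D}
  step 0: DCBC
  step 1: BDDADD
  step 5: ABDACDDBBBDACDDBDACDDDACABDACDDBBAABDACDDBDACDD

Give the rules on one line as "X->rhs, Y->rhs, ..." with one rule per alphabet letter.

  step 0 ⇒ step 1: DCBC ⇒ B·DD·A·DD
    B ↦ A
    C ↦ DD
    D ↦ B
    A ↦ DAC  (constrained at step 1)

A->DAC, B->A, C->DD, D->B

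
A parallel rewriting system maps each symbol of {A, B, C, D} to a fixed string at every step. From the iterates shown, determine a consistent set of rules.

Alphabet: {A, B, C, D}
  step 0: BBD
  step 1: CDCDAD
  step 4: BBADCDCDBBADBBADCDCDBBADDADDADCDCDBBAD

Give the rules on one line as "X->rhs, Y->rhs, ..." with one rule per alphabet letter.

A->BB, B->CD, C->D, D->AD

  step 0 ⇒ step 1: BBD ⇒ CD·CD·AD
    B ↦ CD
    D ↦ AD
    A ↦ BB  (constrained at step 1)
    C ↦ D  (constrained at step 1)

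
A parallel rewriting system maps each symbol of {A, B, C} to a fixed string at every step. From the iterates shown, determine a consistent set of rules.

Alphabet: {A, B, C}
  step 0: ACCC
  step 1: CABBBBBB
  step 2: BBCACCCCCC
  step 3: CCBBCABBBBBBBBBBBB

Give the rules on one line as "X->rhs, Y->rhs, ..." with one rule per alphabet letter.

  step 2 ⇒ step 3: BBCACCCCCC ⇒ C·C·BB·CA·BB·BB·BB·BB·BB·BB
    A ↦ CA
    B ↦ C
    C ↦ BB

A->CA, B->C, C->BB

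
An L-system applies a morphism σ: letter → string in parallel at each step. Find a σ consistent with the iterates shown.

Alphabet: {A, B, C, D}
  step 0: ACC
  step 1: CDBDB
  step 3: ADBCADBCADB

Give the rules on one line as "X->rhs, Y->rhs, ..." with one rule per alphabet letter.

A->C, B->DB, C->DB, D->A

  step 0 ⇒ step 1: ACC ⇒ C·DB·DB
    A ↦ C
    C ↦ DB
    B ↦ DB  (constrained at step 1)
    D ↦ A  (constrained at step 1)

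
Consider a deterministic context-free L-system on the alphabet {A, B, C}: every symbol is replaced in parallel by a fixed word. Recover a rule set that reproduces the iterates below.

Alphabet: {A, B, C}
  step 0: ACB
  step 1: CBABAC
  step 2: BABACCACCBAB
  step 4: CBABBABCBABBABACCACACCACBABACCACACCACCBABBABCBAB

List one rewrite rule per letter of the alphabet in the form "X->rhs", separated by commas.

A->C, B->AC, C->BAB

  step 1 ⇒ step 2: CBABAC ⇒ BAB·AC·C·AC·C·BAB
    A ↦ C
    B ↦ AC
    C ↦ BAB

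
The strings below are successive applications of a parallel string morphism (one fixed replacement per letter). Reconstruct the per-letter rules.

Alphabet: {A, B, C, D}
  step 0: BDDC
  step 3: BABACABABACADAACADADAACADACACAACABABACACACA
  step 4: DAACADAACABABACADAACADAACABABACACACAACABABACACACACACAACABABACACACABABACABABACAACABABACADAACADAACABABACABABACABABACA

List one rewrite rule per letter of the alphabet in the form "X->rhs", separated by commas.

  step 3 ⇒ step 4: BABACABABACADAACADADAACADACACAACABABACACACA ⇒ DA·ACA·DA·ACA·BAB·ACA·DA·ACA·DA·ACA·BAB·ACA·C·ACA·ACA·BAB·ACA·C·ACA·C·ACA·ACA·BAB·ACA·C·ACA·BAB·ACA·BAB·ACA·ACA·BAB·ACA·DA·ACA·DA·ACA·BAB·ACA·BAB·ACA·BAB·ACA
    A ↦ ACA
    B ↦ DA
    C ↦ BAB
    D ↦ C

A->ACA, B->DA, C->BAB, D->C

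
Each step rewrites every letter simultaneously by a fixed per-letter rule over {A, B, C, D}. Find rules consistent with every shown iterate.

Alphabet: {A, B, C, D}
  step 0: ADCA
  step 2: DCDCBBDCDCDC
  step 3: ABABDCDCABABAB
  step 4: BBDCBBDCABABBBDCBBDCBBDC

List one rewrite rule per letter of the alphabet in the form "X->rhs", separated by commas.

A->BB, B->DC, C->B, D->A

  step 3 ⇒ step 4: ABABDCDCABABAB ⇒ BB·DC·BB·DC·A·B·A·B·BB·DC·BB·DC·BB·DC
    A ↦ BB
    B ↦ DC
    C ↦ B
    D ↦ A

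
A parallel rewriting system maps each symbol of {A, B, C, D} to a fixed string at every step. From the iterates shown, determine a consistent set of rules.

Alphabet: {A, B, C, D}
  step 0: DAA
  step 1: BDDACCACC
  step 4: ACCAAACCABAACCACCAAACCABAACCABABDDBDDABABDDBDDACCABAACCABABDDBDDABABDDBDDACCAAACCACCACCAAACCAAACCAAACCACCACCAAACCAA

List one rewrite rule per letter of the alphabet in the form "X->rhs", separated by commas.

A->ACC, B->ABA, C->A, D->BDD

  step 0 ⇒ step 1: DAA ⇒ BDD·ACC·ACC
    A ↦ ACC
    D ↦ BDD
    B ↦ ABA  (constrained at step 1)
    C ↦ A  (constrained at step 1)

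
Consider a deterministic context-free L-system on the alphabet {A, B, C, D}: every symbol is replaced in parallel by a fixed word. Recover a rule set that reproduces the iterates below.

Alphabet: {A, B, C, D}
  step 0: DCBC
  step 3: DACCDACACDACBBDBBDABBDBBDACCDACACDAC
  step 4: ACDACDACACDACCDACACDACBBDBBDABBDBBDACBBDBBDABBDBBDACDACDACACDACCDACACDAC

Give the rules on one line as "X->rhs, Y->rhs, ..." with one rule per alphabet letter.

  step 3 ⇒ step 4: DACCDACACDACBBDBBDABBDBBDACCDACACDAC ⇒ A·C·DAC·DAC·A·C·DAC·C·DAC·A·C·DAC·BBD·BBD·A·BBD·BBD·A·C·BBD·BBD·A·BBD·BBD·A·C·DAC·DAC·A·C·DAC·C·DAC·A·C·DAC
    A ↦ C
    B ↦ BBD
    C ↦ DAC
    D ↦ A

A->C, B->BBD, C->DAC, D->A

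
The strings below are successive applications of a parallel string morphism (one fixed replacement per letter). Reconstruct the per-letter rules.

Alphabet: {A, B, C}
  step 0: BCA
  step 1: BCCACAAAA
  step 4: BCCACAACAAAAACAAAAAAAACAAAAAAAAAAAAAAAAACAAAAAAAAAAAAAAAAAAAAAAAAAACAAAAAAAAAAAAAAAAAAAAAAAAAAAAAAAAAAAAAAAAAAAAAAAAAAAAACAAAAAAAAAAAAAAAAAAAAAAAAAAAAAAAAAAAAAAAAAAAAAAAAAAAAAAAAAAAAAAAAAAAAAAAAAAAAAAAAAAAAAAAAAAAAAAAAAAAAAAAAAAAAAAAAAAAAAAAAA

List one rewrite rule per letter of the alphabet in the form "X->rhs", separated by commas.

  step 0 ⇒ step 1: BCA ⇒ BCC·ACA·AAA
    A ↦ AAA
    B ↦ BCC
    C ↦ ACA

A->AAA, B->BCC, C->ACA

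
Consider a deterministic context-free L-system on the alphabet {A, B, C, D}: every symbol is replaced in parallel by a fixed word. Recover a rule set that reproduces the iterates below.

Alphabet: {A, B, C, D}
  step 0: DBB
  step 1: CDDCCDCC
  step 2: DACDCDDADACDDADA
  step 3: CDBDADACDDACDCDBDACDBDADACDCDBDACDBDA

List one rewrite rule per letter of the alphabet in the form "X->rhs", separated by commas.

A->BDA, B->DCC, C->DA, D->CD

  step 2 ⇒ step 3: DACDCDDADACDDADA ⇒ CD·BDA·DA·CD·DA·CD·CD·BDA·CD·BDA·DA·CD·CD·BDA·CD·BDA
    A ↦ BDA
    C ↦ DA
    D ↦ CD
  step 0 ⇒ step 1: DBB ⇒ CD·DCC·DCC
    B ↦ DCC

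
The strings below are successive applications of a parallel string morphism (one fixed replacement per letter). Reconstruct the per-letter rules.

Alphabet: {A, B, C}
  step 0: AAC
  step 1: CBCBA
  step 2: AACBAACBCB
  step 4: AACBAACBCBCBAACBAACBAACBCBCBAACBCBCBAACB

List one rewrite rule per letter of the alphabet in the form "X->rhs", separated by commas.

A->CB, B->ACB, C->A

  step 1 ⇒ step 2: CBCBA ⇒ A·ACB·A·ACB·CB
    A ↦ CB
    B ↦ ACB
    C ↦ A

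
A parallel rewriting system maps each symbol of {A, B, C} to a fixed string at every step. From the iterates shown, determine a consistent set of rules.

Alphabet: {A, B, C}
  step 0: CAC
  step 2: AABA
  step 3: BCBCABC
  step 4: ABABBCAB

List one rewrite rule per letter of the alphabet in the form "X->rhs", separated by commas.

A->BC, B->A, C->B

  step 3 ⇒ step 4: BCBCABC ⇒ A·B·A·B·BC·A·B
    A ↦ BC
    B ↦ A
    C ↦ B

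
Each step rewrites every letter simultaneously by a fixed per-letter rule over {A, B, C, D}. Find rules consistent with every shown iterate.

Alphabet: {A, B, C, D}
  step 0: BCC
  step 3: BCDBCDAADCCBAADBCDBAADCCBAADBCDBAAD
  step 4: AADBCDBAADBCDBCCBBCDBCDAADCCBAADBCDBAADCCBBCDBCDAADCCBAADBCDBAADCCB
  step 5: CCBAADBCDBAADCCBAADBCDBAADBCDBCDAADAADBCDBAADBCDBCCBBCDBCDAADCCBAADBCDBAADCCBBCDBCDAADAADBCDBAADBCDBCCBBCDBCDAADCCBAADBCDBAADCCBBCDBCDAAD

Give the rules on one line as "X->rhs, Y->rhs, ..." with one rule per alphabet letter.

  step 4 ⇒ step 5: AADBCDBAADBCDBCCBBCDBCDAADCCBAADBCDBAADCCBBCDBCDAADCCBAADBCDBAADCCB ⇒ C·C·B·AAD·BCD·B·AAD·C·C·B·AAD·BCD·B·AAD·BCD·BCD·AAD·AAD·BCD·B·AAD·BCD·B·C·C·B·BCD·BCD·AAD·C·C·B·AAD·BCD·B·AAD·C·C·B·BCD·BCD·AAD·AAD·BCD·B·AAD·BCD·B·C·C·B·BCD·BCD·AAD·C·C·B·AAD·BCD·B·AAD·C·C·B·BCD·BCD·AAD
    A ↦ C
    B ↦ AAD
    C ↦ BCD
    D ↦ B

A->C, B->AAD, C->BCD, D->B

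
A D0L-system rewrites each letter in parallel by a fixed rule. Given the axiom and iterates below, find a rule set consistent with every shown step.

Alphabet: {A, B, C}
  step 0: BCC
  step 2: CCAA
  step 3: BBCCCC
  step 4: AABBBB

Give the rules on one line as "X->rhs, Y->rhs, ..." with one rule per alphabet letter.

A->CC, B->A, C->B

  step 3 ⇒ step 4: BBCCCC ⇒ A·A·B·B·B·B
    B ↦ A
    C ↦ B
  step 2 ⇒ step 3: CCAA ⇒ B·B·CC·CC
    A ↦ CC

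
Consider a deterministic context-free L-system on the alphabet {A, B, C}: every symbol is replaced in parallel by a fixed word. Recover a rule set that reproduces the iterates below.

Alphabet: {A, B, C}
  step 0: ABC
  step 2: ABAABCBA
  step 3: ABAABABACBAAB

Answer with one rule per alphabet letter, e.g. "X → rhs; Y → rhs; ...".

A->AB, B->A, C->CB

  step 2 ⇒ step 3: ABAABCBA ⇒ AB·A·AB·AB·A·CB·A·AB
    A ↦ AB
    B ↦ A
    C ↦ CB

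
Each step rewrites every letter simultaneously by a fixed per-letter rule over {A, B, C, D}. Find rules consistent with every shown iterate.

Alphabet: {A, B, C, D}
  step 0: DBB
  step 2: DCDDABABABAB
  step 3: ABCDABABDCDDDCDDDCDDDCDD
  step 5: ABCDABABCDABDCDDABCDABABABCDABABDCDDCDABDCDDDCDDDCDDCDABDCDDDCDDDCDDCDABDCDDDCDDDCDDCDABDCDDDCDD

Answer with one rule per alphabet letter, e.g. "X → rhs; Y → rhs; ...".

  step 2 ⇒ step 3: DCDDABABABAB ⇒ AB·CD·AB·AB·DC·DD·DC·DD·DC·DD·DC·DD
    A ↦ DC
    B ↦ DD
    C ↦ CD
    D ↦ AB

A->DC, B->DD, C->CD, D->AB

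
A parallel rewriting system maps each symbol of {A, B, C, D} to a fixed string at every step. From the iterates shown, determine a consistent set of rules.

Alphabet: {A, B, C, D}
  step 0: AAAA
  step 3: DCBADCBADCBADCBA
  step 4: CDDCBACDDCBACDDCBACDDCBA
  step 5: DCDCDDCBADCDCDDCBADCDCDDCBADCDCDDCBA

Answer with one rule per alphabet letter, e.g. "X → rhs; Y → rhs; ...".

A->BA, B->C, C->D, D->CD

  step 4 ⇒ step 5: CDDCBACDDCBACDDCBACDDCBA ⇒ D·CD·CD·D·C·BA·D·CD·CD·D·C·BA·D·CD·CD·D·C·BA·D·CD·CD·D·C·BA
    A ↦ BA
    B ↦ C
    C ↦ D
    D ↦ CD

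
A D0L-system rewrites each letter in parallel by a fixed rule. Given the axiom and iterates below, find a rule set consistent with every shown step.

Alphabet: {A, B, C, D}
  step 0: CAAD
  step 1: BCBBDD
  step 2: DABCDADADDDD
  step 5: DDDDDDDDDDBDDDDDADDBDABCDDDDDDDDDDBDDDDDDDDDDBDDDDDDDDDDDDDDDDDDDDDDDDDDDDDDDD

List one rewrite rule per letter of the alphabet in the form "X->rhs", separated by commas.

A->B, B->DA, C->BC, D->DD

  step 1 ⇒ step 2: BCBBDD ⇒ DA·BC·DA·DA·DD·DD
    B ↦ DA
    C ↦ BC
    D ↦ DD
  step 0 ⇒ step 1: CAAD ⇒ BC·B·B·DD
    A ↦ B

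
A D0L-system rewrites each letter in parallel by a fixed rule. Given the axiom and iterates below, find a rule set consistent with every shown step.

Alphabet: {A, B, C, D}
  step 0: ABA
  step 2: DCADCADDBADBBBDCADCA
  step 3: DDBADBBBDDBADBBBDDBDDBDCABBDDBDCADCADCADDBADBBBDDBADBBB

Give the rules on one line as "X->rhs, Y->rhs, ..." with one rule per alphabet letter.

A->BB, B->DCA, C->ADB, D->DDB

  step 2 ⇒ step 3: DCADCADDBADBBBDCADCA ⇒ DDB·ADB·BB·DDB·ADB·BB·DDB·DDB·DCA·BB·DDB·DCA·DCA·DCA·DDB·ADB·BB·DDB·ADB·BB
    A ↦ BB
    B ↦ DCA
    C ↦ ADB
    D ↦ DDB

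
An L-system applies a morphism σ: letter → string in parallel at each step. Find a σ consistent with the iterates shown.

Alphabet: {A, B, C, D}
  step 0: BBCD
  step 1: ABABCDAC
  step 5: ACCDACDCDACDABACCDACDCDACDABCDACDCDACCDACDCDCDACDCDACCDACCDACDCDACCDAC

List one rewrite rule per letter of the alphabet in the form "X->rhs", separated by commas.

  step 0 ⇒ step 1: BBCD ⇒ AB·AB·CD·AC
    B ↦ AB
    C ↦ CD
    D ↦ AC
    A ↦ D  (constrained at step 1)

A->D, B->AB, C->CD, D->AC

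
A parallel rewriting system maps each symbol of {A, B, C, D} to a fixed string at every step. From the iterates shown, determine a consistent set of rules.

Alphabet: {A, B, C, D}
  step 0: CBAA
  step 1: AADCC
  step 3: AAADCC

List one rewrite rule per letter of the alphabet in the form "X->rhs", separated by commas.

  step 0 ⇒ step 1: CBAA ⇒ A·AD·C·C
    A ↦ C
    B ↦ AD
    C ↦ A
    D ↦ B  (constrained at step 1)

A->C, B->AD, C->A, D->B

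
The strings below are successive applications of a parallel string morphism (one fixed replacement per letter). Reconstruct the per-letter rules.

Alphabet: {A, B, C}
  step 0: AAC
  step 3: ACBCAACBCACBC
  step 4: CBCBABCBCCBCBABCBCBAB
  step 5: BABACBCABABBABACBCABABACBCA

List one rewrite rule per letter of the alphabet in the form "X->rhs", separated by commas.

  step 4 ⇒ step 5: CBCBABCBCCBCBABCBCBAB ⇒ B·A·B·A·CBC·A·B·A·B·B·A·B·A·CBC·A·B·A·B·A·CBC·A
    A ↦ CBC
    B ↦ A
    C ↦ B

A->CBC, B->A, C->B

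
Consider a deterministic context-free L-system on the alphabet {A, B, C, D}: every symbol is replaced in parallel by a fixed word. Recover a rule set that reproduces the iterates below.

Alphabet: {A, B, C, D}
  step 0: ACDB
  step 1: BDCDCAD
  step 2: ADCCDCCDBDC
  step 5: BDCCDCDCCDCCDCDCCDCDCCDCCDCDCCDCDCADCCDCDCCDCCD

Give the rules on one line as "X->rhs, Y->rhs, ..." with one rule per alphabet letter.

A->BD, B->AD, C->CD, D->C

  step 1 ⇒ step 2: BDCDCAD ⇒ AD·C·CD·C·CD·BD·C
    A ↦ BD
    B ↦ AD
    C ↦ CD
    D ↦ C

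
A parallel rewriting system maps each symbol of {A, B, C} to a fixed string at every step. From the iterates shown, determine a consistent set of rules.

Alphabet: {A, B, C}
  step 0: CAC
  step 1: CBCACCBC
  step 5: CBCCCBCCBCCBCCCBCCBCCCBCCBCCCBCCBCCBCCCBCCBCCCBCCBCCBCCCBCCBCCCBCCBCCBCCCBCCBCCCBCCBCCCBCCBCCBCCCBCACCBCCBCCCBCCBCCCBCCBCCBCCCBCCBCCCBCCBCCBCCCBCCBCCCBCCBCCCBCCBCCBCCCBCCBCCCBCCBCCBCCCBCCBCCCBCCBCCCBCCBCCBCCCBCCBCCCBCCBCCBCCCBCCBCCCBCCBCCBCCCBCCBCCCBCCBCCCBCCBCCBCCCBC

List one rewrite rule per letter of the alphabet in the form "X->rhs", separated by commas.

A->AC, B->C, C->CBC

  step 0 ⇒ step 1: CAC ⇒ CBC·AC·CBC
    A ↦ AC
    C ↦ CBC
    B ↦ C  (constrained at step 1)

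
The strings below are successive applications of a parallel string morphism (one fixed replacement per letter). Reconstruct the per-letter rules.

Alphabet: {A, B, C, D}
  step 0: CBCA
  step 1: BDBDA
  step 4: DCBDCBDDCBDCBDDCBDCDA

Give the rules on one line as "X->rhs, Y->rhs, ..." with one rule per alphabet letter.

A->DA, B->D, C->B, D->DC

  step 0 ⇒ step 1: CBCA ⇒ B·D·B·DA
    A ↦ DA
    B ↦ D
    C ↦ B
    D ↦ DC  (constrained at step 1)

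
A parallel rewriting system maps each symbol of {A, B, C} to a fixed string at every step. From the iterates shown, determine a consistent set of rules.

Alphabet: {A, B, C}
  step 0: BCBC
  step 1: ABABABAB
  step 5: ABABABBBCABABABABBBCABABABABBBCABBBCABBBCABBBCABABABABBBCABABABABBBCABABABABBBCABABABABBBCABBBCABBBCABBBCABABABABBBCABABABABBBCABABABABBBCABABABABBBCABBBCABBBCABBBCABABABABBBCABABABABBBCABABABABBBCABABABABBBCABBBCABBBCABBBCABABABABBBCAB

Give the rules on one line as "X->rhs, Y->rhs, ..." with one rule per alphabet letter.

  step 0 ⇒ step 1: BCBC ⇒ AB·AB·AB·AB
    B ↦ AB
    C ↦ AB
    A ↦ BBC  (constrained at step 1)

A->BBC, B->AB, C->AB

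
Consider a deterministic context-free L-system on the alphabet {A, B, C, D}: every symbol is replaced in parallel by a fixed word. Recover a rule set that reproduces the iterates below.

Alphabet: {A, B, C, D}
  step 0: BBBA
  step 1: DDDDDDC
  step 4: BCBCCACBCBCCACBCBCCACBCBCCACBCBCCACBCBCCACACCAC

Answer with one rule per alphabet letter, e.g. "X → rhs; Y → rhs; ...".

  step 0 ⇒ step 1: BBBA ⇒ DD·DD·DD·C
    A ↦ C
    B ↦ DD
    C ↦ AC  (constrained at step 1)
    D ↦ BC  (constrained at step 1)

A->C, B->DD, C->AC, D->BC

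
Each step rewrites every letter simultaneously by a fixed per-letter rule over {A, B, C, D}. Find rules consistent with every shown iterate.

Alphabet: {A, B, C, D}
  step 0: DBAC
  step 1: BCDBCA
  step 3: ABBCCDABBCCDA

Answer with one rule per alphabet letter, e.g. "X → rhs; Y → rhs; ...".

A->BC, B->CD, C->A, D->B

  step 0 ⇒ step 1: DBAC ⇒ B·CD·BC·A
    A ↦ BC
    B ↦ CD
    C ↦ A
    D ↦ B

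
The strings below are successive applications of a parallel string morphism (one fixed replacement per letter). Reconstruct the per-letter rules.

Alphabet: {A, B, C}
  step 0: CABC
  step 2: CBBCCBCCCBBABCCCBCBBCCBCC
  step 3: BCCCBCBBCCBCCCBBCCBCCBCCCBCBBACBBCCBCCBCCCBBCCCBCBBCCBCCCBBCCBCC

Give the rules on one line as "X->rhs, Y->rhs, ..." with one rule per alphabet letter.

  step 2 ⇒ step 3: CBBCCBCCCBBABCCCBCBBCCBCC ⇒ BCC·CB·CB·BCC·BCC·CB·BCC·BCC·BCC·CB·CB·BA·CB·BCC·BCC·BCC·CB·BCC·CB·CB·BCC·BCC·CB·BCC·BCC
    A ↦ BA
    B ↦ CB
    C ↦ BCC

A->BA, B->CB, C->BCC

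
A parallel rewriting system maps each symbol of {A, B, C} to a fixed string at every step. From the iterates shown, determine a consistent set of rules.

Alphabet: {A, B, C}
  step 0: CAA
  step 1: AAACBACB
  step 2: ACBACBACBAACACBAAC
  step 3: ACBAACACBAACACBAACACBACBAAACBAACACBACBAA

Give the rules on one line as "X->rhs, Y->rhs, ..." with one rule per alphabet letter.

  step 2 ⇒ step 3: ACBACBACBAACACBAAC ⇒ ACB·AA·C·ACB·AA·C·ACB·AA·C·ACB·ACB·AA·ACB·AA·C·ACB·ACB·AA
    A ↦ ACB
    B ↦ C
    C ↦ AA

A->ACB, B->C, C->AA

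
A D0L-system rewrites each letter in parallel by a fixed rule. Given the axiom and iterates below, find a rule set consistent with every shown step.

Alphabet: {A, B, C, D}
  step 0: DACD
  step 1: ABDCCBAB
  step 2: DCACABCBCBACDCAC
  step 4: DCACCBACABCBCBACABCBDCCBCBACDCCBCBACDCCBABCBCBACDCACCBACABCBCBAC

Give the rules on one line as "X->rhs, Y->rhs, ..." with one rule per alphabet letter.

  step 1 ⇒ step 2: ABDCCBAB ⇒ DC·AC·AB·CB·CB·AC·DC·AC
    A ↦ DC
    B ↦ AC
    C ↦ CB
    D ↦ AB

A->DC, B->AC, C->CB, D->AB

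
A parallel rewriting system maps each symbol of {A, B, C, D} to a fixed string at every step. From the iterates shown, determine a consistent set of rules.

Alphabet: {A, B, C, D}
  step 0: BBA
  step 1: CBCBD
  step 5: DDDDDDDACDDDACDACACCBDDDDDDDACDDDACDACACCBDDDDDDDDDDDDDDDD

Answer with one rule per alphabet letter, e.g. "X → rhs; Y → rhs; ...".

  step 0 ⇒ step 1: BBA ⇒ CB·CB·D
    A ↦ D
    B ↦ CB
    C ↦ AC  (constrained at step 1)
    D ↦ DD  (constrained at step 1)

A->D, B->CB, C->AC, D->DD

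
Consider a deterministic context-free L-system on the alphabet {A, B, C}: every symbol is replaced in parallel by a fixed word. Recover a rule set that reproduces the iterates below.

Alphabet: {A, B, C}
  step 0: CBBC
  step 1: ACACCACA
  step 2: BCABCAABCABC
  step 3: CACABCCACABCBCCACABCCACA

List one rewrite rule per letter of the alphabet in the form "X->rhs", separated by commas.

A->BC, B->CAC, C->A

  step 2 ⇒ step 3: BCABCAABCABC ⇒ CAC·A·BC·CAC·A·BC·BC·CAC·A·BC·CAC·A
    A ↦ BC
    B ↦ CAC
    C ↦ A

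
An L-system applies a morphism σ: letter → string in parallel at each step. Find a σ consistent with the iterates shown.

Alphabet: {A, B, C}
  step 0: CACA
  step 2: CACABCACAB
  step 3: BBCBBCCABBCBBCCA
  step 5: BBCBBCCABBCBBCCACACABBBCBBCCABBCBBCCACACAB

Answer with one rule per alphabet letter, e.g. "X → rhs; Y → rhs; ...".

  step 2 ⇒ step 3: CACABCACAB ⇒ B·BC·B·BC·CA·B·BC·B·BC·CA
    A ↦ BC
    B ↦ CA
    C ↦ B

A->BC, B->CA, C->B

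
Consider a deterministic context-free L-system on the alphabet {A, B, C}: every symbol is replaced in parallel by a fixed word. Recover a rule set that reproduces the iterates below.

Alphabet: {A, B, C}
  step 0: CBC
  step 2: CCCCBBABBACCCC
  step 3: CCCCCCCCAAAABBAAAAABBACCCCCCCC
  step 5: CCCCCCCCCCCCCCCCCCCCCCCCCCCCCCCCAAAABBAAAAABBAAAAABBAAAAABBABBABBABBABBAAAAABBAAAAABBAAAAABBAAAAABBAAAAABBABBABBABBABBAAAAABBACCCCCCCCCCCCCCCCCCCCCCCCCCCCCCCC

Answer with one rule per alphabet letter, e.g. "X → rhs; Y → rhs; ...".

  step 2 ⇒ step 3: CCCCBBABBACCCC ⇒ CC·CC·CC·CC·AA·AA·BBA·AA·AA·BBA·CC·CC·CC·CC
    A ↦ BBA
    B ↦ AA
    C ↦ CC

A->BBA, B->AA, C->CC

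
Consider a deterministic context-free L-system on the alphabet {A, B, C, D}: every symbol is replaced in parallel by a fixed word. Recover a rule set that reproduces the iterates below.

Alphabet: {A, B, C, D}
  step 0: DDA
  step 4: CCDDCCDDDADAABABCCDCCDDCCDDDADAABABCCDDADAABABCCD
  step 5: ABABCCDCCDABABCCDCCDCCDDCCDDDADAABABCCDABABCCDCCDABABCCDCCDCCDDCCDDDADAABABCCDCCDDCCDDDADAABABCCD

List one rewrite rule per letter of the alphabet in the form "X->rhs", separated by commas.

  step 4 ⇒ step 5: CCDDCCDDDADAABABCCDCCDDCCDDDADAABABCCDDADAABABCCD ⇒ AB·AB·CCD·CCD·AB·AB·CCD·CCD·CCD·D·CCD·D·D·A·D·A·AB·AB·CCD·AB·AB·CCD·CCD·AB·AB·CCD·CCD·CCD·D·CCD·D·D·A·D·A·AB·AB·CCD·CCD·D·CCD·D·D·A·D·A·AB·AB·CCD
    A ↦ D
    B ↦ A
    C ↦ AB
    D ↦ CCD

A->D, B->A, C->AB, D->CCD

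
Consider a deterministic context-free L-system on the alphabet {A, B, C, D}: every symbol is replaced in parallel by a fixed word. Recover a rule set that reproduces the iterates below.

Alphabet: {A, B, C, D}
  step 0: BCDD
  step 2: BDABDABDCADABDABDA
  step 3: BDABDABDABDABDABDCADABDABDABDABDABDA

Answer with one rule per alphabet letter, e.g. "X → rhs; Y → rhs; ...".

A->DA, B->BDA, C->DCA, D->B

  step 2 ⇒ step 3: BDABDABDCADABDABDA ⇒ BDA·B·DA·BDA·B·DA·BDA·B·DCA·DA·B·DA·BDA·B·DA·BDA·B·DA
    A ↦ DA
    B ↦ BDA
    C ↦ DCA
    D ↦ B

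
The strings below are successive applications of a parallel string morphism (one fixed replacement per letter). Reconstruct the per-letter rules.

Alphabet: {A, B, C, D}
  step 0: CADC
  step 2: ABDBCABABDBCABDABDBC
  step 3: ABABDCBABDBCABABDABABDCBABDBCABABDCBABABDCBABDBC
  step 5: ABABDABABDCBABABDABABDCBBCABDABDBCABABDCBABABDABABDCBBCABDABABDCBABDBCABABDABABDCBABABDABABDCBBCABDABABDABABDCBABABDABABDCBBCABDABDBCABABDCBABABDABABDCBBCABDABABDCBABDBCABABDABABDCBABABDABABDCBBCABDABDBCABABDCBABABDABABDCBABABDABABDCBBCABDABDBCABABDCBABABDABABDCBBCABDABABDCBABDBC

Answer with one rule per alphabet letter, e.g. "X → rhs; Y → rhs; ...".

  step 2 ⇒ step 3: ABDBCABABDBCABDABDBC ⇒ AB·ABD·CB·ABD·BC·AB·ABD·AB·ABD·CB·ABD·BC·AB·ABD·CB·AB·ABD·CB·ABD·BC
    A ↦ AB
    B ↦ ABD
    C ↦ BC
    D ↦ CB

A->AB, B->ABD, C->BC, D->CB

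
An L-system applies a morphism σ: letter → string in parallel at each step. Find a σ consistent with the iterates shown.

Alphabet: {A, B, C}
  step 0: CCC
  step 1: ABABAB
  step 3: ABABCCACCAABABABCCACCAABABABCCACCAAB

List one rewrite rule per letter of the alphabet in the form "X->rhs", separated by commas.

  step 0 ⇒ step 1: CCC ⇒ AB·AB·AB
    C ↦ AB
    A ↦ CCA  (constrained at step 1)
    B ↦ AB  (constrained at step 1)

A->CCA, B->AB, C->AB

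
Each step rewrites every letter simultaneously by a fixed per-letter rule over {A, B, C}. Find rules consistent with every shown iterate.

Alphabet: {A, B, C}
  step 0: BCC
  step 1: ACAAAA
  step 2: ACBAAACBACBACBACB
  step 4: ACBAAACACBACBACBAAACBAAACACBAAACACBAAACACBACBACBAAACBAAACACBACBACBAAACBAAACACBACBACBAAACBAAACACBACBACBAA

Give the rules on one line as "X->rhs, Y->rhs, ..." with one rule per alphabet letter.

  step 1 ⇒ step 2: ACAAAA ⇒ ACB·AA·ACB·ACB·ACB·ACB
    A ↦ ACB
    C ↦ AA
  step 0 ⇒ step 1: BCC ⇒ AC·AA·AA
    B ↦ AC

A->ACB, B->AC, C->AA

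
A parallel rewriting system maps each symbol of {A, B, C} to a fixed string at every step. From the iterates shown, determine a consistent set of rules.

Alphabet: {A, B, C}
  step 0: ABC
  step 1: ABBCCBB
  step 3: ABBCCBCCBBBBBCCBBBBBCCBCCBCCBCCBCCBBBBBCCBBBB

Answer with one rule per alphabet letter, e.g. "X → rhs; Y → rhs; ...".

  step 0 ⇒ step 1: ABC ⇒ AB·BCC·BB
    A ↦ AB
    B ↦ BCC
    C ↦ BB

A->AB, B->BCC, C->BB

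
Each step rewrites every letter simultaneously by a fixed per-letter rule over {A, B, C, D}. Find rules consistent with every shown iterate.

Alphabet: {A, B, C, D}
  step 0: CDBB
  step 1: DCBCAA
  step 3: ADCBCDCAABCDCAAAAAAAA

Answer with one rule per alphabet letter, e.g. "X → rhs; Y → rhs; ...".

A->AA, B->A, C->DC, D->BC

  step 0 ⇒ step 1: CDBB ⇒ DC·BC·A·A
    B ↦ A
    C ↦ DC
    D ↦ BC
    A ↦ AA  (constrained at step 1)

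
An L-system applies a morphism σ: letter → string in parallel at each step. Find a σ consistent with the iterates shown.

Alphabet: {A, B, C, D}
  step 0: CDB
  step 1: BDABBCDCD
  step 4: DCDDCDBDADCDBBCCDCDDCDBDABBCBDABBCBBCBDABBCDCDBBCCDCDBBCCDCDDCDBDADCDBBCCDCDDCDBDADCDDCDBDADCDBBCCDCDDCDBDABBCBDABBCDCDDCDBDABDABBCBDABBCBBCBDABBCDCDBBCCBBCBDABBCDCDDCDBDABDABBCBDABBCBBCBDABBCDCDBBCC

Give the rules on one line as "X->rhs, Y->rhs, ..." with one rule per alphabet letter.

  step 0 ⇒ step 1: CDB ⇒ BDA·BBC·DCD
    B ↦ DCD
    C ↦ BDA
    D ↦ BBC
    A ↦ C  (constrained at step 1)

A->C, B->DCD, C->BDA, D->BBC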